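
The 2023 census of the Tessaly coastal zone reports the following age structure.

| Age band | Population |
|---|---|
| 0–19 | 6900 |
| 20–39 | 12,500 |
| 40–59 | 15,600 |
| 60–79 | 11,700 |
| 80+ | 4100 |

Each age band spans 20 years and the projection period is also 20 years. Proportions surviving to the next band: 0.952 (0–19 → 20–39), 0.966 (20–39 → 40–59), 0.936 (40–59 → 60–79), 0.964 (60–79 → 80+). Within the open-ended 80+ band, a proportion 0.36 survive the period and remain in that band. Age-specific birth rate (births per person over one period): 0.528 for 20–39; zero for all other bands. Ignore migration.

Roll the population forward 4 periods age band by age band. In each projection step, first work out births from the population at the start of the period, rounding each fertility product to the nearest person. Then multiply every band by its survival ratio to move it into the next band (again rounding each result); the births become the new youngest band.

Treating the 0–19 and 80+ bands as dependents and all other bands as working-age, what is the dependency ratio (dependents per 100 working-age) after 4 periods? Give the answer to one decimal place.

Numbering the groups 1..5 from youngest to oldest:
After projecting period 1:
Births: 12500 * 0.528 = 6600
Group 2: 6900 * 0.952 = 6569
Group 3: 12500 * 0.966 = 12075
Group 4: 15600 * 0.936 = 14602
Group 5: 11700 * 0.964 + 4100 * 0.36 = 11279 + 1476 = 12755
Giving 6600 / 6569 / 12075 / 14602 / 12755.
After projecting period 2:
Births: 6569 * 0.528 = 3468
Group 2: 6600 * 0.952 = 6283
Group 3: 6569 * 0.966 = 6346
Group 4: 12075 * 0.936 = 11302
Group 5: 14602 * 0.964 + 12755 * 0.36 = 14076 + 4592 = 18668
Giving 3468 / 6283 / 6346 / 11302 / 18668.
After projecting period 3:
Births: 6283 * 0.528 = 3317
Group 2: 3468 * 0.952 = 3302
Group 3: 6283 * 0.966 = 6069
Group 4: 6346 * 0.936 = 5940
Group 5: 11302 * 0.964 + 18668 * 0.36 = 10895 + 6720 = 17615
Giving 3317 / 3302 / 6069 / 5940 / 17615.
After projecting period 4:
Births: 3302 * 0.528 = 1743
Group 2: 3317 * 0.952 = 3158
Group 3: 3302 * 0.966 = 3190
Group 4: 6069 * 0.936 = 5681
Group 5: 5940 * 0.964 + 17615 * 0.36 = 5726 + 6341 = 12067
Giving 1743 / 3158 / 3190 / 5681 / 12067.
Dependents (band 0–19 + band 80+) = 1743 + 12067 = 13810; working-age = 12029; ratio = 13810/12029 × 100 = 114.8

114.8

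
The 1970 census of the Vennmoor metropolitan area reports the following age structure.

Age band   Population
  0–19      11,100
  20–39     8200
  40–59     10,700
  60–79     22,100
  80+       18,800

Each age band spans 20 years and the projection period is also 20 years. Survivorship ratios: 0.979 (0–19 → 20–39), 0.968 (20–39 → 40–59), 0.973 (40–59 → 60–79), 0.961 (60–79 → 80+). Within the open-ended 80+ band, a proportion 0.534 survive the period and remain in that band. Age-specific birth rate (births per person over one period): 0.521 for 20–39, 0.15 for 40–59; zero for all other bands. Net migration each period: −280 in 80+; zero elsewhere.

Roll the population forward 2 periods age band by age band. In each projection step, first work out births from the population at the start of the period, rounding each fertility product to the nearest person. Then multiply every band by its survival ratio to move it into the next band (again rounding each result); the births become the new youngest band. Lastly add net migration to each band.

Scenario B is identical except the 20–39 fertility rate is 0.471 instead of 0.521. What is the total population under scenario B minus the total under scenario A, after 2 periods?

— Period 1 —
Births: 8200 × 0.521 = 4272, 10700 × 0.15 = 1605 → total 5877
20–39: 11100 × 0.979 = 10867
40–59: 8200 × 0.968 = 7938
60–79: 10700 × 0.973 = 10411
80+: 22100 × 0.961 + 18800 × 0.534 = 21238 + 10039 = 31277
Net migration: 80+ − 280 → 30997
Giving 5877 / 10867 / 7938 / 10411 / 30997.
— Period 2 —
Births: 10867 × 0.521 = 5662, 7938 × 0.15 = 1191 → total 6853
20–39: 5877 × 0.979 = 5754
40–59: 10867 × 0.968 = 10519
60–79: 7938 × 0.973 = 7724
80+: 10411 × 0.961 + 30997 × 0.534 = 10005 + 16552 = 26557
Net migration: 80+ − 280 → 26277
Giving 6853 / 5754 / 10519 / 7724 / 26277.
Scenario A total after 2 periods: 57127
Scenario B projection —
— Period 1 —
Births: 8200 × 0.471 = 3862, 10700 × 0.15 = 1605 → total 5467
20–39: 11100 × 0.979 = 10867
40–59: 8200 × 0.968 = 7938
60–79: 10700 × 0.973 = 10411
80+: 22100 × 0.961 + 18800 × 0.534 = 21238 + 10039 = 31277
Net migration: 80+ − 280 → 30997
Giving 5467 / 10867 / 7938 / 10411 / 30997.
— Period 2 —
Births: 10867 × 0.471 = 5118, 7938 × 0.15 = 1191 → total 6309
20–39: 5467 × 0.979 = 5352
40–59: 10867 × 0.968 = 10519
60–79: 7938 × 0.973 = 7724
80+: 10411 × 0.961 + 30997 × 0.534 = 10005 + 16552 = 26557
Net migration: 80+ − 280 → 26277
Giving 6309 / 5352 / 10519 / 7724 / 26277.
Scenario B total after 2 periods: 56181
Difference B − A = 56181 − 57127 = -946

-946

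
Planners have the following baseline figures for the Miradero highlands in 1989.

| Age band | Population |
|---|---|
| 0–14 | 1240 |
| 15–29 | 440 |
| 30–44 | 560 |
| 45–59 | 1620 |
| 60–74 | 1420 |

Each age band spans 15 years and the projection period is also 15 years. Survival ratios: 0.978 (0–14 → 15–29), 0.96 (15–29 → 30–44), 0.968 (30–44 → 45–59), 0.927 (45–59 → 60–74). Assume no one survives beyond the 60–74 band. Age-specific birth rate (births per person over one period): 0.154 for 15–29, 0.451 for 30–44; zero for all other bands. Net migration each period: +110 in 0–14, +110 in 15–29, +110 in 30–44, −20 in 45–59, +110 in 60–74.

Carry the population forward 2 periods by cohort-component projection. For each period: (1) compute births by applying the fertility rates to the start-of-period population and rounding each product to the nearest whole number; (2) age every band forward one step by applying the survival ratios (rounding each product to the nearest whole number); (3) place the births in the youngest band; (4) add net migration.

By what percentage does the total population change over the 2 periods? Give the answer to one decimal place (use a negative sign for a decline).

-32.7

[period 1]
Births: 440 × 0.154 = 68 ; 560 × 0.451 = 253 → total 321
15–29: 1240 × 0.978 = 1213
30–44: 440 × 0.96 = 422
45–59: 560 × 0.968 = 542
60–74: 1620 × 0.927 = 1502
Net migration: 0–14 + 110 → 431; 15–29 + 110 → 1323; 30–44 + 110 → 532; 45–59 − 20 → 522; 60–74 + 110 → 1612
Population now: 0–14=431, 15–29=1323, 30–44=532, 45–59=522, 60–74=1612
[period 2]
Births: 1323 × 0.154 = 204 ; 532 × 0.451 = 240 → total 444
15–29: 431 × 0.978 = 422
30–44: 1323 × 0.96 = 1270
45–59: 532 × 0.968 = 515
60–74: 522 × 0.927 = 484
Net migration: 0–14 + 110 → 554; 15–29 + 110 → 532; 30–44 + 110 → 1380; 45–59 − 20 → 495; 60–74 + 110 → 594
Population now: 0–14=554, 15–29=532, 30–44=1380, 45–59=495, 60–74=594
Total: 5280 → 3555; change = -1725; percentage change = -32.7%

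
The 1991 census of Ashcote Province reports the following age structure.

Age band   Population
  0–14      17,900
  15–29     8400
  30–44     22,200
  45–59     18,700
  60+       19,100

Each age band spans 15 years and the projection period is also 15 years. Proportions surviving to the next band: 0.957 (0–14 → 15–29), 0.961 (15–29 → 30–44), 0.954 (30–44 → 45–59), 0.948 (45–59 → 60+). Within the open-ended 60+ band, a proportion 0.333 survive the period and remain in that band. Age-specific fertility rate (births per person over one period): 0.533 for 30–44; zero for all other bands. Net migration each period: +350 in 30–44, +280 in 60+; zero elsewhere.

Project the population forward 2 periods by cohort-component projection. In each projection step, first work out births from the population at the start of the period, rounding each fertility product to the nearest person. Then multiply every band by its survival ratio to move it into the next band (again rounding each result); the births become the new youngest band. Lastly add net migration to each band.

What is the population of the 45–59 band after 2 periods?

8035

Call the bands 1 to 5, youngest first.
— Period 1 —
Births: 22200 × 0.533 = 11833
Band 2: 17900 × 0.957 = 17130
Band 3: 8400 × 0.961 = 8072
Band 4: 22200 × 0.954 = 21179
Band 5: 18700 × 0.948 + 19100 × 0.333 = 17728 + 6360 = 24088
Net migration: Band 3 + 350 → 8422; Band 5 + 280 → 24368
Population now: 0–14=11833, 15–29=17130, 30–44=8422, 45–59=21179, 60+=24368
— Period 2 —
Births: 8422 × 0.533 = 4489
Band 2: 11833 × 0.957 = 11324
Band 3: 17130 × 0.961 = 16462
Band 4: 8422 × 0.954 = 8035
Band 5: 21179 × 0.948 + 24368 × 0.333 = 20078 + 8115 = 28193
Net migration: Band 3 + 350 → 16812; Band 5 + 280 → 28473
Population now: 0–14=4489, 15–29=11324, 30–44=16812, 45–59=8035, 60+=28473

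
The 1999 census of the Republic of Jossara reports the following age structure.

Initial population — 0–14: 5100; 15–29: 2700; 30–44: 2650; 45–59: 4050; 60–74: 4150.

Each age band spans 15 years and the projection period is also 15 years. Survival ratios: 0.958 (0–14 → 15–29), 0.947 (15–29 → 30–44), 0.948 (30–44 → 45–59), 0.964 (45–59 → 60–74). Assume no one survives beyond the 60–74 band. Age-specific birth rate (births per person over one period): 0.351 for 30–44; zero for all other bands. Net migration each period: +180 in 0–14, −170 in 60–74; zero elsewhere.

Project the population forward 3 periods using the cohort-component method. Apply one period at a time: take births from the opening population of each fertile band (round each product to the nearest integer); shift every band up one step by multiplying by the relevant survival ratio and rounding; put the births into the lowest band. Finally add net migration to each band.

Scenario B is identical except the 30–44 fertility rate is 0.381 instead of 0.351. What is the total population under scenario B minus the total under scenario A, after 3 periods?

Period 1.
Births: 2650 * 0.351 = 930
15–29: 5100 * 0.958 = 4886
30–44: 2700 * 0.947 = 2557
45–59: 2650 * 0.948 = 2512
60–74: 4050 * 0.964 = 3904
Net migration: 0–14 + 180 → 1110; 60–74 − 170 → 3734
→ [1110, 4886, 2557, 2512, 3734]
Period 2.
Births: 2557 * 0.351 = 898
15–29: 1110 * 0.958 = 1063
30–44: 4886 * 0.947 = 4627
45–59: 2557 * 0.948 = 2424
60–74: 2512 * 0.964 = 2422
Net migration: 0–14 + 180 → 1078; 60–74 − 170 → 2252
→ [1078, 1063, 4627, 2424, 2252]
Period 3.
Births: 4627 * 0.351 = 1624
15–29: 1078 * 0.958 = 1033
30–44: 1063 * 0.947 = 1007
45–59: 4627 * 0.948 = 4386
60–74: 2424 * 0.964 = 2337
Net migration: 0–14 + 180 → 1804; 60–74 − 170 → 2167
→ [1804, 1033, 1007, 4386, 2167]
Scenario A total after 3 periods: 10397
Scenario B projection —
Period 1.
Births: 2650 * 0.381 = 1010
15–29: 5100 * 0.958 = 4886
30–44: 2700 * 0.947 = 2557
45–59: 2650 * 0.948 = 2512
60–74: 4050 * 0.964 = 3904
Net migration: 0–14 + 180 → 1190; 60–74 − 170 → 3734
→ [1190, 4886, 2557, 2512, 3734]
Period 2.
Births: 2557 * 0.381 = 974
15–29: 1190 * 0.958 = 1140
30–44: 4886 * 0.947 = 4627
45–59: 2557 * 0.948 = 2424
60–74: 2512 * 0.964 = 2422
Net migration: 0–14 + 180 → 1154; 60–74 − 170 → 2252
→ [1154, 1140, 4627, 2424, 2252]
Period 3.
Births: 4627 * 0.381 = 1763
15–29: 1154 * 0.958 = 1106
30–44: 1140 * 0.947 = 1080
45–59: 4627 * 0.948 = 4386
60–74: 2424 * 0.964 = 2337
Net migration: 0–14 + 180 → 1943; 60–74 − 170 → 2167
→ [1943, 1106, 1080, 4386, 2167]
Scenario B total after 3 periods: 10682
Difference B − A = 10682 − 10397 = 285

285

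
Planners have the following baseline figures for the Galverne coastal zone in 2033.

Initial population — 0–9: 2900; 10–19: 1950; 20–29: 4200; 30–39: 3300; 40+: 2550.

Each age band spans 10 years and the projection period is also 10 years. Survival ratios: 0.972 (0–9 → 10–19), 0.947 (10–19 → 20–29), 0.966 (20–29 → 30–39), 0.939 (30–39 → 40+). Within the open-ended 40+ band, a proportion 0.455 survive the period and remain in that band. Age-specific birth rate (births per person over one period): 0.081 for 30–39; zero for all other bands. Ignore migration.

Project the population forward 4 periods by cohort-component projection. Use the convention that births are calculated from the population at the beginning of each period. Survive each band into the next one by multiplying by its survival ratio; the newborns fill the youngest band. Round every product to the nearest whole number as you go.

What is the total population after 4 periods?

Period 1.
Births: 3300 × 0.081 = 267
10–19: 2900 × 0.972 = 2819
20–29: 1950 × 0.947 = 1847
30–39: 4200 × 0.966 = 4057
40+: 3300 × 0.939 + 2550 × 0.455 = 3099 + 1160 = 4259
Giving 267 / 2819 / 1847 / 4057 / 4259.
Period 2.
Births: 4057 × 0.081 = 329
10–19: 267 × 0.972 = 260
20–29: 2819 × 0.947 = 2670
30–39: 1847 × 0.966 = 1784
40+: 4057 × 0.939 + 4259 × 0.455 = 3810 + 1938 = 5748
Giving 329 / 260 / 2670 / 1784 / 5748.
Period 3.
Births: 1784 × 0.081 = 145
10–19: 329 × 0.972 = 320
20–29: 260 × 0.947 = 246
30–39: 2670 × 0.966 = 2579
40+: 1784 × 0.939 + 5748 × 0.455 = 1675 + 2615 = 4290
Giving 145 / 320 / 246 / 2579 / 4290.
Period 4.
Births: 2579 × 0.081 = 209
10–19: 145 × 0.972 = 141
20–29: 320 × 0.947 = 303
30–39: 246 × 0.966 = 238
40+: 2579 × 0.939 + 4290 × 0.455 = 2422 + 1952 = 4374
Giving 209 / 141 / 303 / 238 / 4374.
Total after period 4: 209 + 141 + 303 + 238 + 4374 = 5265

5265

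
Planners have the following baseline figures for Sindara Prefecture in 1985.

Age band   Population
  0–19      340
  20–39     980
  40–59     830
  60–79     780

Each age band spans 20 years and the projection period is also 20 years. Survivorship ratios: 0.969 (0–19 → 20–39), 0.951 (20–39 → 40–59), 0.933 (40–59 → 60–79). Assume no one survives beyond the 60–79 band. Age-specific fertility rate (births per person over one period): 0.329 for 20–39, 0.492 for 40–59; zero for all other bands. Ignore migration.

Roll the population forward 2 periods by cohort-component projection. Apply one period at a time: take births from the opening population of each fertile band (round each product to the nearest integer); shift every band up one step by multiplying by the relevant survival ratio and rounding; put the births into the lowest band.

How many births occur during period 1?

730

— Period 1 —
Births: 980 * 0.329 = 322  |  830 * 0.492 = 408 — total 730
20–39: 340 * 0.969 = 329
40–59: 980 * 0.951 = 932
60–79: 830 * 0.933 = 774
End of period: [730, 329, 932, 774]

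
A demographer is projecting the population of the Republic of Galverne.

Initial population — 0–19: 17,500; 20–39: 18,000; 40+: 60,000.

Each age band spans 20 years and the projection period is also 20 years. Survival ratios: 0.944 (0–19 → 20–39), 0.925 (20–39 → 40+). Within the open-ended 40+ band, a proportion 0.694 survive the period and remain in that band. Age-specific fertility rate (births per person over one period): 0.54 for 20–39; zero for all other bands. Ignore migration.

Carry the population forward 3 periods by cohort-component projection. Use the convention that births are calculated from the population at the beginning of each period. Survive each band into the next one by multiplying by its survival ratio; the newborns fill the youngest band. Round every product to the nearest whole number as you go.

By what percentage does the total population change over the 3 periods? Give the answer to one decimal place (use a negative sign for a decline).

-36.6

Period 1.
Births: 18000 * 0.54 = 9720
20–39: 17500 * 0.944 = 16520
40+: 18000 * 0.925 + 60000 * 0.694 = 16650 + 41640 = 58290
Giving 9720 / 16520 / 58290.
Period 2.
Births: 16520 * 0.54 = 8921
20–39: 9720 * 0.944 = 9176
40+: 16520 * 0.925 + 58290 * 0.694 = 15281 + 40453 = 55734
Giving 8921 / 9176 / 55734.
Period 3.
Births: 9176 * 0.54 = 4955
20–39: 8921 * 0.944 = 8421
40+: 9176 * 0.925 + 55734 * 0.694 = 8488 + 38679 = 47167
Giving 4955 / 8421 / 47167.
Total: 95500 → 60543; change = -34957; percentage change = -36.6%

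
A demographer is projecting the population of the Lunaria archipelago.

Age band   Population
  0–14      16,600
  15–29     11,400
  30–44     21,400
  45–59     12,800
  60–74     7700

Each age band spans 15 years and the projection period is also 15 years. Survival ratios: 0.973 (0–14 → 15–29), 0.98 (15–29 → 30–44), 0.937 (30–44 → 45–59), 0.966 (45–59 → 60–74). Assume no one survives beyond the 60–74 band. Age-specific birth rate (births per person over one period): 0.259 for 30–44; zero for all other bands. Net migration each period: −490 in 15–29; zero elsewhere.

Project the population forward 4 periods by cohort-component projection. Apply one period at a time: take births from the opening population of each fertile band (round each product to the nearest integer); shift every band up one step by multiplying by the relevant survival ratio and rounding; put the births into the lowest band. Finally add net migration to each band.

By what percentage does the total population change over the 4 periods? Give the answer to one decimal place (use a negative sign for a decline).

[period 1]
Births: 21400 × 0.259 = 5543
15–29: 16600 × 0.973 = 16152
30–44: 11400 × 0.98 = 11172
45–59: 21400 × 0.937 = 20052
60–74: 12800 × 0.966 = 12365
Net migration: 15–29 − 490 → 15662
Giving 5543 / 15662 / 11172 / 20052 / 12365.
[period 2]
Births: 11172 × 0.259 = 2894
15–29: 5543 × 0.973 = 5393
30–44: 15662 × 0.98 = 15349
45–59: 11172 × 0.937 = 10468
60–74: 20052 × 0.966 = 19370
Net migration: 15–29 − 490 → 4903
Giving 2894 / 4903 / 15349 / 10468 / 19370.
[period 3]
Births: 15349 × 0.259 = 3975
15–29: 2894 × 0.973 = 2816
30–44: 4903 × 0.98 = 4805
45–59: 15349 × 0.937 = 14382
60–74: 10468 × 0.966 = 10112
Net migration: 15–29 − 490 → 2326
Giving 3975 / 2326 / 4805 / 14382 / 10112.
[period 4]
Births: 4805 × 0.259 = 1244
15–29: 3975 × 0.973 = 3868
30–44: 2326 × 0.98 = 2279
45–59: 4805 × 0.937 = 4502
60–74: 14382 × 0.966 = 13893
Net migration: 15–29 − 490 → 3378
Giving 1244 / 3378 / 2279 / 4502 / 13893.
Total: 69900 → 25296; change = -44604; percentage change = -63.8%

-63.8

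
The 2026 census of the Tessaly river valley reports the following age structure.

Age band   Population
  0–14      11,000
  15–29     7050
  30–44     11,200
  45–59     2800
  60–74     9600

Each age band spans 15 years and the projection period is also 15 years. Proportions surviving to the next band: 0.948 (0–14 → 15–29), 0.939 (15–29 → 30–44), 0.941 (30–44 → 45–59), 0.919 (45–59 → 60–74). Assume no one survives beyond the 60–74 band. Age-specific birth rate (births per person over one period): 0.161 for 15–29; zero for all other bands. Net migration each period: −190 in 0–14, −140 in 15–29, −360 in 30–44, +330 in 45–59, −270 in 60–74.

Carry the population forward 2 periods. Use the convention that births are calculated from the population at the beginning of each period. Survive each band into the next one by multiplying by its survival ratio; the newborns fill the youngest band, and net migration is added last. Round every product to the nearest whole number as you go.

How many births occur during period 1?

Period 1.
Births: 7050 * 0.161 = 1135
15–29: 11000 * 0.948 = 10428
30–44: 7050 * 0.939 = 6620
45–59: 11200 * 0.941 = 10539
60–74: 2800 * 0.919 = 2573
Net migration: 0–14 − 190 → 945; 15–29 − 140 → 10288; 30–44 − 360 → 6260; 45–59 + 330 → 10869; 60–74 − 270 → 2303
→ [945, 10288, 6260, 10869, 2303]

1135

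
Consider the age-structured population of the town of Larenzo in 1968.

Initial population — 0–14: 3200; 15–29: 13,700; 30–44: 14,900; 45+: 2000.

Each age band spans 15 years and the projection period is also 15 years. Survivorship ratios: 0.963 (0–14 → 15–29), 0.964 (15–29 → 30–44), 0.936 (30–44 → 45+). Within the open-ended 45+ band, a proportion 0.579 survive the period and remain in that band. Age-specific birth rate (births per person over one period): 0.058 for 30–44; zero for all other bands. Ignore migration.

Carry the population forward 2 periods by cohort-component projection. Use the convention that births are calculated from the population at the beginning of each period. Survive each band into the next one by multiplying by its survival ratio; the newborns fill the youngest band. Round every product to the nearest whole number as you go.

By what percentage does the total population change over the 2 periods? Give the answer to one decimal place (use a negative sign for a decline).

-24.0

— Period 1 —
Births: 14900 × 0.058 = 864
15–29: 3200 × 0.963 = 3082
30–44: 13700 × 0.964 = 13207
45+: 14900 × 0.936 + 2000 × 0.579 = 13946 + 1158 = 15104
End of period: [864, 3082, 13207, 15104]
— Period 2 —
Births: 13207 × 0.058 = 766
15–29: 864 × 0.963 = 832
30–44: 3082 × 0.964 = 2971
45+: 13207 × 0.936 + 15104 × 0.579 = 12362 + 8745 = 21107
End of period: [766, 832, 2971, 21107]
Total: 33800 → 25676; change = -8124; percentage change = -24.0%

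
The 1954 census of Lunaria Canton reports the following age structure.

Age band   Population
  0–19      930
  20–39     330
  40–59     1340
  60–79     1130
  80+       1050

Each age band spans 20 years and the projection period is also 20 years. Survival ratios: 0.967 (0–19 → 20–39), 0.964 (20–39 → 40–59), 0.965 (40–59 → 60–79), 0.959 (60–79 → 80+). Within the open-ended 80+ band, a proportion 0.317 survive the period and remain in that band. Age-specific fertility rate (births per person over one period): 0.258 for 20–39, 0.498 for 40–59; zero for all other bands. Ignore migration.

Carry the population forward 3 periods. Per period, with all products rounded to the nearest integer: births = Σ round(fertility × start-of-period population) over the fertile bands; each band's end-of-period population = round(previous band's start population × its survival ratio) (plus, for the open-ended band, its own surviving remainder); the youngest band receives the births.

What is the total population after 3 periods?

(Groups numbered youngest = 1 to oldest = 5.)
Period 1:
Births: 330 × 0.258 = 85 ; 1340 × 0.498 = 667 → total 752
Group 2: 930 × 0.967 = 899
Group 3: 330 × 0.964 = 318
Group 4: 1340 × 0.965 = 1293
Group 5: 1130 × 0.959 + 1050 × 0.317 = 1084 + 333 = 1417
End of period: [752, 899, 318, 1293, 1417]
Period 2:
Births: 899 × 0.258 = 232 ; 318 × 0.498 = 158 → total 390
Group 2: 752 × 0.967 = 727
Group 3: 899 × 0.964 = 867
Group 4: 318 × 0.965 = 307
Group 5: 1293 × 0.959 + 1417 × 0.317 = 1240 + 449 = 1689
End of period: [390, 727, 867, 307, 1689]
Period 3:
Births: 727 × 0.258 = 188 ; 867 × 0.498 = 432 → total 620
Group 2: 390 × 0.967 = 377
Group 3: 727 × 0.964 = 701
Group 4: 867 × 0.965 = 837
Group 5: 307 × 0.959 + 1689 × 0.317 = 294 + 535 = 829
End of period: [620, 377, 701, 837, 829]
Total after period 3: 620 + 377 + 701 + 837 + 829 = 3364

3364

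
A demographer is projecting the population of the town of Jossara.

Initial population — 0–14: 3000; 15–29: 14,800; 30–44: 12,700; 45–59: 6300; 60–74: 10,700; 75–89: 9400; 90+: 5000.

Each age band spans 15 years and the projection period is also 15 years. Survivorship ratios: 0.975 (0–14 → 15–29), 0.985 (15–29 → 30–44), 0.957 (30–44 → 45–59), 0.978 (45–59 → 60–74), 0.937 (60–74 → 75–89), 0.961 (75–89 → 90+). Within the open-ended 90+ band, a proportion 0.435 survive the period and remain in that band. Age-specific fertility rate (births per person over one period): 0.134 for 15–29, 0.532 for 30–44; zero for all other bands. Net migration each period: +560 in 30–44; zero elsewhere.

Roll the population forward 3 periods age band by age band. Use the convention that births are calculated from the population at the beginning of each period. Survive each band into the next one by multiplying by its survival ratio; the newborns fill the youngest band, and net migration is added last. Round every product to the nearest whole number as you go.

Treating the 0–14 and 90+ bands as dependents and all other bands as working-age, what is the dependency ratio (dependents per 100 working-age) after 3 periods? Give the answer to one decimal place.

— Period 1 —
Births: 14800 × 0.134 = 1983 ; 12700 × 0.532 = 6756 ⇒ total 8739
15–29: 3000 × 0.975 = 2925
30–44: 14800 × 0.985 = 14578
45–59: 12700 × 0.957 = 12154
60–74: 6300 × 0.978 = 6161
75–89: 10700 × 0.937 = 10026
90+: 9400 × 0.961 + 5000 × 0.435 = 9033 + 2175 = 11208
Net migration: 30–44 + 560 → 15138
→ [8739, 2925, 15138, 12154, 6161, 10026, 11208]
— Period 2 —
Births: 2925 × 0.134 = 392 ; 15138 × 0.532 = 8053 ⇒ total 8445
15–29: 8739 × 0.975 = 8521
30–44: 2925 × 0.985 = 2881
45–59: 15138 × 0.957 = 14487
60–74: 12154 × 0.978 = 11887
75–89: 6161 × 0.937 = 5773
90+: 10026 × 0.961 + 11208 × 0.435 = 9635 + 4875 = 14510
Net migration: 30–44 + 560 → 3441
→ [8445, 8521, 3441, 14487, 11887, 5773, 14510]
— Period 3 —
Births: 8521 × 0.134 = 1142 ; 3441 × 0.532 = 1831 ⇒ total 2973
15–29: 8445 × 0.975 = 8234
30–44: 8521 × 0.985 = 8393
45–59: 3441 × 0.957 = 3293
60–74: 14487 × 0.978 = 14168
75–89: 11887 × 0.937 = 11138
90+: 5773 × 0.961 + 14510 × 0.435 = 5548 + 6312 = 11860
Net migration: 30–44 + 560 → 8953
→ [2973, 8234, 8953, 3293, 14168, 11138, 11860]
Dependents (band 0–14 + band 90+) = 2973 + 11860 = 14833; working-age = 45786; ratio = 14833/45786 × 100 = 32.4

32.4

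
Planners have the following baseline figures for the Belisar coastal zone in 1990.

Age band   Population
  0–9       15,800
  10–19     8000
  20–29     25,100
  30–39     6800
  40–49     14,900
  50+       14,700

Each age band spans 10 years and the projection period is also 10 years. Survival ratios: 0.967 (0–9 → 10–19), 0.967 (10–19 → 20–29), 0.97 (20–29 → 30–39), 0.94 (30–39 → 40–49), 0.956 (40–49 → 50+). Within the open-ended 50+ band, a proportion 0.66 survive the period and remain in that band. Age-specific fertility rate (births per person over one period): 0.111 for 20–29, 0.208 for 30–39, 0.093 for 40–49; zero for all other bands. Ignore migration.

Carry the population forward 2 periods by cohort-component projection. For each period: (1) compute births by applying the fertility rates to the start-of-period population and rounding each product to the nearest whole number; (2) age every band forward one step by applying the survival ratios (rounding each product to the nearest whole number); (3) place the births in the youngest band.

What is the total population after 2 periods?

78999

— Period 1 —
Births: 25100 × 0.111 = 2786  |  6800 × 0.208 = 1414  |  14900 × 0.093 = 1386 → total 5586
10–19: 15800 × 0.967 = 15279
20–29: 8000 × 0.967 = 7736
30–39: 25100 × 0.97 = 24347
40–49: 6800 × 0.94 = 6392
50+: 14900 × 0.956 + 14700 × 0.66 = 14244 + 9702 = 23946
→ [5586, 15279, 7736, 24347, 6392, 23946]
— Period 2 —
Births: 7736 × 0.111 = 859  |  24347 × 0.208 = 5064  |  6392 × 0.093 = 594 → total 6517
10–19: 5586 × 0.967 = 5402
20–29: 15279 × 0.967 = 14775
30–39: 7736 × 0.97 = 7504
40–49: 24347 × 0.94 = 22886
50+: 6392 × 0.956 + 23946 × 0.66 = 6111 + 15804 = 21915
→ [6517, 5402, 14775, 7504, 22886, 21915]
Total after period 2: 6517 + 5402 + 14775 + 7504 + 22886 + 21915 = 78999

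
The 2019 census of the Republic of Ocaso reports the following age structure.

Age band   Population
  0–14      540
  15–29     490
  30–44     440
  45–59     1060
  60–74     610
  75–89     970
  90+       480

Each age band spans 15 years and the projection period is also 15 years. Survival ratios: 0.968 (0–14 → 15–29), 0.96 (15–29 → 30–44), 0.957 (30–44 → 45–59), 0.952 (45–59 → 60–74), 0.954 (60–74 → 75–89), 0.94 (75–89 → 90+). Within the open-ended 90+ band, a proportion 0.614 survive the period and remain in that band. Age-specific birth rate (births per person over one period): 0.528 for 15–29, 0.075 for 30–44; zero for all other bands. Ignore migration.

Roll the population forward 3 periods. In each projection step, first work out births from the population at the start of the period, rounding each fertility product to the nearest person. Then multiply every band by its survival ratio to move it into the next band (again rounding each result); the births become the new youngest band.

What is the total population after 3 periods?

(Groups numbered youngest = 1 to oldest = 7.)
— Period 1 —
Births: 490 * 0.528 = 259 ; 440 * 0.075 = 33 → 292
Group 2: 540 * 0.968 = 523
Group 3: 490 * 0.96 = 470
Group 4: 440 * 0.957 = 421
Group 5: 1060 * 0.952 = 1009
Group 6: 610 * 0.954 = 582
Group 7: 970 * 0.94 + 480 * 0.614 = 912 + 295 = 1207
Population now: 0–14=292, 15–29=523, 30–44=470, 45–59=421, 60–74=1009, 75–89=582, 90+=1207
— Period 2 —
Births: 523 * 0.528 = 276 ; 470 * 0.075 = 35 → 311
Group 2: 292 * 0.968 = 283
Group 3: 523 * 0.96 = 502
Group 4: 470 * 0.957 = 450
Group 5: 421 * 0.952 = 401
Group 6: 1009 * 0.954 = 963
Group 7: 582 * 0.94 + 1207 * 0.614 = 547 + 741 = 1288
Population now: 0–14=311, 15–29=283, 30–44=502, 45–59=450, 60–74=401, 75–89=963, 90+=1288
— Period 3 —
Births: 283 * 0.528 = 149 ; 502 * 0.075 = 38 → 187
Group 2: 311 * 0.968 = 301
Group 3: 283 * 0.96 = 272
Group 4: 502 * 0.957 = 480
Group 5: 450 * 0.952 = 428
Group 6: 401 * 0.954 = 383
Group 7: 963 * 0.94 + 1288 * 0.614 = 905 + 791 = 1696
Population now: 0–14=187, 15–29=301, 30–44=272, 45–59=480, 60–74=428, 75–89=383, 90+=1696
Total after period 3: 187 + 301 + 272 + 480 + 428 + 383 + 1696 = 3747

3747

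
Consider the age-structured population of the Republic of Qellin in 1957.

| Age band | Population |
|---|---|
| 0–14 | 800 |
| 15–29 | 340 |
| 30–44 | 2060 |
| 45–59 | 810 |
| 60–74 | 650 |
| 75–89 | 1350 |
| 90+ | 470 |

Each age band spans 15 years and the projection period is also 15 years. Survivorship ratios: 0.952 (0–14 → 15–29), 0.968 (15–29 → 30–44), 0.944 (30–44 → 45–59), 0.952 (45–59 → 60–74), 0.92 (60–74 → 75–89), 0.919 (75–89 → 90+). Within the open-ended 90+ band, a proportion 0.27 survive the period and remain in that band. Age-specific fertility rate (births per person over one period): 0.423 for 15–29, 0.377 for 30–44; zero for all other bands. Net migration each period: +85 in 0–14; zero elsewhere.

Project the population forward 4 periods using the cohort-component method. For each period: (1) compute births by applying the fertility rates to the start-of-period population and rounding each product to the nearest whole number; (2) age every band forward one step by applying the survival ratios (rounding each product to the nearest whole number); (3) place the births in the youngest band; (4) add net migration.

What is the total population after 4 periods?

5489

Period 1.
Births: 340 × 0.423 = 144 ; 2060 × 0.377 = 777 — total 921
15–29: 800 × 0.952 = 762
30–44: 340 × 0.968 = 329
45–59: 2060 × 0.944 = 1945
60–74: 810 × 0.952 = 771
75–89: 650 × 0.92 = 598
90+: 1350 × 0.919 + 470 × 0.27 = 1241 + 127 = 1368
Net migration: 0–14 + 85 → 1006
Population now: 0–14=1006, 15–29=762, 30–44=329, 45–59=1945, 60–74=771, 75–89=598, 90+=1368
Period 2.
Births: 762 × 0.423 = 322 ; 329 × 0.377 = 124 — total 446
15–29: 1006 × 0.952 = 958
30–44: 762 × 0.968 = 738
45–59: 329 × 0.944 = 311
60–74: 1945 × 0.952 = 1852
75–89: 771 × 0.92 = 709
90+: 598 × 0.919 + 1368 × 0.27 = 550 + 369 = 919
Net migration: 0–14 + 85 → 531
Population now: 0–14=531, 15–29=958, 30–44=738, 45–59=311, 60–74=1852, 75–89=709, 90+=919
Period 3.
Births: 958 × 0.423 = 405 ; 738 × 0.377 = 278 — total 683
15–29: 531 × 0.952 = 506
30–44: 958 × 0.968 = 927
45–59: 738 × 0.944 = 697
60–74: 311 × 0.952 = 296
75–89: 1852 × 0.92 = 1704
90+: 709 × 0.919 + 919 × 0.27 = 652 + 248 = 900
Net migration: 0–14 + 85 → 768
Population now: 0–14=768, 15–29=506, 30–44=927, 45–59=697, 60–74=296, 75–89=1704, 90+=900
Period 4.
Births: 506 × 0.423 = 214 ; 927 × 0.377 = 349 — total 563
15–29: 768 × 0.952 = 731
30–44: 506 × 0.968 = 490
45–59: 927 × 0.944 = 875
60–74: 697 × 0.952 = 664
75–89: 296 × 0.92 = 272
90+: 1704 × 0.919 + 900 × 0.27 = 1566 + 243 = 1809
Net migration: 0–14 + 85 → 648
Population now: 0–14=648, 15–29=731, 30–44=490, 45–59=875, 60–74=664, 75–89=272, 90+=1809
Total after period 4: 648 + 731 + 490 + 875 + 664 + 272 + 1809 = 5489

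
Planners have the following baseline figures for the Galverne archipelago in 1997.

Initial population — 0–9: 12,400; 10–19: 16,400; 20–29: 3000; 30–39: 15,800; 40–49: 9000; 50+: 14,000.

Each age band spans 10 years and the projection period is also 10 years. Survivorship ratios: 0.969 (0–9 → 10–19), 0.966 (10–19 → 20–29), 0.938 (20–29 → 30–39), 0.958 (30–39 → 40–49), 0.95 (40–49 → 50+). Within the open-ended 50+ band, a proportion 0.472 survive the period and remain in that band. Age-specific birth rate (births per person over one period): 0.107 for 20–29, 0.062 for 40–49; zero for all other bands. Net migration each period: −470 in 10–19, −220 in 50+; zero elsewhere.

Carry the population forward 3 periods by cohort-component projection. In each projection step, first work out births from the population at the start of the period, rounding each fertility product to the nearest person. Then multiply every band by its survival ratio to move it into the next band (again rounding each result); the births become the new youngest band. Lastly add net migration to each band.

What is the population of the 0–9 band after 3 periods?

Period 1.
Births: 3000 × 0.107 = 321 ; 9000 × 0.062 = 558 → total 879
10–19: 12400 × 0.969 = 12016
20–29: 16400 × 0.966 = 15842
30–39: 3000 × 0.938 = 2814
40–49: 15800 × 0.958 = 15136
50+: 9000 × 0.95 + 14000 × 0.472 = 8550 + 6608 = 15158
Net migration: 10–19 − 470 → 11546; 50+ − 220 → 14938
Giving 879 / 11546 / 15842 / 2814 / 15136 / 14938.
Period 2.
Births: 15842 × 0.107 = 1695 ; 15136 × 0.062 = 938 → total 2633
10–19: 879 × 0.969 = 852
20–29: 11546 × 0.966 = 11153
30–39: 15842 × 0.938 = 14860
40–49: 2814 × 0.958 = 2696
50+: 15136 × 0.95 + 14938 × 0.472 = 14379 + 7051 = 21430
Net migration: 10–19 − 470 → 382; 50+ − 220 → 21210
Giving 2633 / 382 / 11153 / 14860 / 2696 / 21210.
Period 3.
Births: 11153 × 0.107 = 1193 ; 2696 × 0.062 = 167 → total 1360
10–19: 2633 × 0.969 = 2551
20–29: 382 × 0.966 = 369
30–39: 11153 × 0.938 = 10462
40–49: 14860 × 0.958 = 14236
50+: 2696 × 0.95 + 21210 × 0.472 = 2561 + 10011 = 12572
Net migration: 10–19 − 470 → 2081; 50+ − 220 → 12352
Giving 1360 / 2081 / 369 / 10462 / 14236 / 12352.

1360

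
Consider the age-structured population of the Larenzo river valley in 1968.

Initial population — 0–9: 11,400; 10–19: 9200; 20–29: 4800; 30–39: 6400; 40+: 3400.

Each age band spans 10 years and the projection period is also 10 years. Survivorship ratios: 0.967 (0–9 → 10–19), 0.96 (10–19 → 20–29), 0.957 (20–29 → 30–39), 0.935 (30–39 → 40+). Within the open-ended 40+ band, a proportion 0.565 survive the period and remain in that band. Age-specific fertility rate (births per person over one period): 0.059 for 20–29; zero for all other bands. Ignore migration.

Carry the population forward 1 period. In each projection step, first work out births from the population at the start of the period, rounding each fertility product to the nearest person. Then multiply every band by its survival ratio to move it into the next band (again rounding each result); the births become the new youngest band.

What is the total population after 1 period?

32638

[period 1]
Births: 4800 × 0.059 = 283
10–19: 11400 × 0.967 = 11024
20–29: 9200 × 0.96 = 8832
30–39: 4800 × 0.957 = 4594
40+: 6400 × 0.935 + 3400 × 0.565 = 5984 + 1921 = 7905
End of period: [283, 11024, 8832, 4594, 7905]
Total after period 1: 283 + 11024 + 8832 + 4594 + 7905 = 32638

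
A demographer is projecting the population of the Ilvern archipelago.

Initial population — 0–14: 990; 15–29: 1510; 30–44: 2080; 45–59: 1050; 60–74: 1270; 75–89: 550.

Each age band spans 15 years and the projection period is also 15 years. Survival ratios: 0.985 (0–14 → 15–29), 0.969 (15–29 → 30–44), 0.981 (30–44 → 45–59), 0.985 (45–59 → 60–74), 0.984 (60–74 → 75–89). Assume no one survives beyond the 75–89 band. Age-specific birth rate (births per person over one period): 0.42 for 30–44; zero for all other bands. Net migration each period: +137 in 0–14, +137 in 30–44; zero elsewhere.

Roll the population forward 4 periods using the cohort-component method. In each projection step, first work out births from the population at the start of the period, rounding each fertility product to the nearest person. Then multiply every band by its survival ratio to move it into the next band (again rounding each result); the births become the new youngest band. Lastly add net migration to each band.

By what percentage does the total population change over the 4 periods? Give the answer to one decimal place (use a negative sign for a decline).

Period 1:
Births: 2080 × 0.42 = 874
15–29: 990 × 0.985 = 975
30–44: 1510 × 0.969 = 1463
45–59: 2080 × 0.981 = 2040
60–74: 1050 × 0.985 = 1034
75–89: 1270 × 0.984 = 1250
Net migration: 0–14 + 137 → 1011; 30–44 + 137 → 1600
End of period: [1011, 975, 1600, 2040, 1034, 1250]
Period 2:
Births: 1600 × 0.42 = 672
15–29: 1011 × 0.985 = 996
30–44: 975 × 0.969 = 945
45–59: 1600 × 0.981 = 1570
60–74: 2040 × 0.985 = 2009
75–89: 1034 × 0.984 = 1017
Net migration: 0–14 + 137 → 809; 30–44 + 137 → 1082
End of period: [809, 996, 1082, 1570, 2009, 1017]
Period 3:
Births: 1082 × 0.42 = 454
15–29: 809 × 0.985 = 797
30–44: 996 × 0.969 = 965
45–59: 1082 × 0.981 = 1061
60–74: 1570 × 0.985 = 1546
75–89: 2009 × 0.984 = 1977
Net migration: 0–14 + 137 → 591; 30–44 + 137 → 1102
End of period: [591, 797, 1102, 1061, 1546, 1977]
Period 4:
Births: 1102 × 0.42 = 463
15–29: 591 × 0.985 = 582
30–44: 797 × 0.969 = 772
45–59: 1102 × 0.981 = 1081
60–74: 1061 × 0.985 = 1045
75–89: 1546 × 0.984 = 1521
Net migration: 0–14 + 137 → 600; 30–44 + 137 → 909
End of period: [600, 582, 909, 1081, 1045, 1521]
Total: 7450 → 5738; change = -1712; percentage change = -23.0%

-23.0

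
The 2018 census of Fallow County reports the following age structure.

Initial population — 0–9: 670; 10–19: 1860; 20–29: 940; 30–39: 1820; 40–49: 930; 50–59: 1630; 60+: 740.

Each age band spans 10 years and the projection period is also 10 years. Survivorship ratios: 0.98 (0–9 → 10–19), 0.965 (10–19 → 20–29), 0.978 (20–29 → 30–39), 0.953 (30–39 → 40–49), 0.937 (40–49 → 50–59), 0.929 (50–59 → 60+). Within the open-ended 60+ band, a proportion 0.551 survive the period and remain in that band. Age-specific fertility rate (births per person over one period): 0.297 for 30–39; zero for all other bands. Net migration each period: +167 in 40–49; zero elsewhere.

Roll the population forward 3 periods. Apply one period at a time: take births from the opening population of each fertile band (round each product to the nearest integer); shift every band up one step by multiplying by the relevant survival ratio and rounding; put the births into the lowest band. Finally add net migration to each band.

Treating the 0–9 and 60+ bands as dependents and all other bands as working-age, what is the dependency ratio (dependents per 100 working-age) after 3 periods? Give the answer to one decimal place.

76.0

Period 1.
Births: 1820 * 0.297 = 541
10–19: 670 * 0.98 = 657
20–29: 1860 * 0.965 = 1795
30–39: 940 * 0.978 = 919
40–49: 1820 * 0.953 = 1734
50–59: 930 * 0.937 = 871
60+: 1630 * 0.929 + 740 * 0.551 = 1514 + 408 = 1922
Net migration: 40–49 + 167 → 1901
Giving 541 / 657 / 1795 / 919 / 1901 / 871 / 1922.
Period 2.
Births: 919 * 0.297 = 273
10–19: 541 * 0.98 = 530
20–29: 657 * 0.965 = 634
30–39: 1795 * 0.978 = 1756
40–49: 919 * 0.953 = 876
50–59: 1901 * 0.937 = 1781
60+: 871 * 0.929 + 1922 * 0.551 = 809 + 1059 = 1868
Net migration: 40–49 + 167 → 1043
Giving 273 / 530 / 634 / 1756 / 1043 / 1781 / 1868.
Period 3.
Births: 1756 * 0.297 = 522
10–19: 273 * 0.98 = 268
20–29: 530 * 0.965 = 511
30–39: 634 * 0.978 = 620
40–49: 1756 * 0.953 = 1673
50–59: 1043 * 0.937 = 977
60+: 1781 * 0.929 + 1868 * 0.551 = 1655 + 1029 = 2684
Net migration: 40–49 + 167 → 1840
Giving 522 / 268 / 511 / 620 / 1840 / 977 / 2684.
Dependents (band 0–9 + band 60+) = 522 + 2684 = 3206; working-age = 4216; ratio = 3206/4216 × 100 = 76.0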